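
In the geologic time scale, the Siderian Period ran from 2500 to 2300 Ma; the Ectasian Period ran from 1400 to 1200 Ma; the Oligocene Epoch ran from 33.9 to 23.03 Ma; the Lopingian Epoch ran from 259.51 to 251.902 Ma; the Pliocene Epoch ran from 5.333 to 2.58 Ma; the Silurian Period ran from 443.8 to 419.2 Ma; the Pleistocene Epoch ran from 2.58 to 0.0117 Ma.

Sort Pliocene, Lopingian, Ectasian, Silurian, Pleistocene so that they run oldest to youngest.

Sorting by start age (descending Ma, since larger Ma = older): Ectasian began 1400, Silurian began 443.8, Lopingian began 259.51, Pliocene began 5.333, Pleistocene began 2.58.

Ectasian, Silurian, Lopingian, Pliocene, Pleistocene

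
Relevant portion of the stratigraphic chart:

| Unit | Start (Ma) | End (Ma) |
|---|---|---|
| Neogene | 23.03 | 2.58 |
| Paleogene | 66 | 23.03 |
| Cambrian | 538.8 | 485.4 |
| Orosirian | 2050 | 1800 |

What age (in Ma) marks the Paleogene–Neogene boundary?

The Paleogene ends and the Neogene begins at 23.03 Ma.

23.03 Ma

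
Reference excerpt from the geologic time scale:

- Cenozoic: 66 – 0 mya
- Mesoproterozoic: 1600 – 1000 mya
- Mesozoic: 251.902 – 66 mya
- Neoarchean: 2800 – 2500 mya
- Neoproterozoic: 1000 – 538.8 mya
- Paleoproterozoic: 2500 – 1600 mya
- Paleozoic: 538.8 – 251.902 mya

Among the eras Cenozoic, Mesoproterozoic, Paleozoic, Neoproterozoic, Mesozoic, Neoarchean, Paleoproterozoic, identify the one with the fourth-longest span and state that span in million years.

Neoarchean, 300 million years

Start − end for each: Cenozoic 66 − 0 = 66; Mesoproterozoic 1600 − 1000 = 600; Paleozoic 538.8 − 251.902 = 286.898; Neoproterozoic 1000 − 538.8 = 461.2; Mesozoic 251.902 − 66 = 185.902; Neoarchean 2800 − 2500 = 300; Paleoproterozoic 2500 − 1600 = 900.
Ranking these from longest: Paleoproterozoic > Mesoproterozoic > Neoproterozoic > Neoarchean > Paleozoic > Mesozoic > Cenozoic.
Position 4 in that ranking is Neoarchean, which lasted 300 Myr.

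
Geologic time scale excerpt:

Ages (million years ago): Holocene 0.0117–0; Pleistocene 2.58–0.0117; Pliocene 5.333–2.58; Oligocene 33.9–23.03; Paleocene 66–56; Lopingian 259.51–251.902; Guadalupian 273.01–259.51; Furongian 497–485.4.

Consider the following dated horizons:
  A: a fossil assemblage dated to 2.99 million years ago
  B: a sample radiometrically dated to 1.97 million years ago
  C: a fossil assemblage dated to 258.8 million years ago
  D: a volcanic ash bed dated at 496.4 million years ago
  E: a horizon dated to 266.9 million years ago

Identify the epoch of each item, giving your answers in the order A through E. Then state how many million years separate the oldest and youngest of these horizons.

Match each age against the start–end ranges in the excerpt: A = 2.99 Ma → Pliocene (5.333–2.58); B = 1.97 Ma → Pleistocene (2.58–0.0117); C = 258.8 Ma → Lopingian (259.51–251.902); D = 496.4 Ma → Furongian (497–485.4); E = 266.9 Ma → Guadalupian (273.01–259.51).
The largest age is 496.4 Ma and the smallest is 1.97 Ma; their difference is 494.43 Myr.

A — Pliocene; B — Pleistocene; C — Lopingian; D — Furongian; E — Guadalupian; span 494.43 million years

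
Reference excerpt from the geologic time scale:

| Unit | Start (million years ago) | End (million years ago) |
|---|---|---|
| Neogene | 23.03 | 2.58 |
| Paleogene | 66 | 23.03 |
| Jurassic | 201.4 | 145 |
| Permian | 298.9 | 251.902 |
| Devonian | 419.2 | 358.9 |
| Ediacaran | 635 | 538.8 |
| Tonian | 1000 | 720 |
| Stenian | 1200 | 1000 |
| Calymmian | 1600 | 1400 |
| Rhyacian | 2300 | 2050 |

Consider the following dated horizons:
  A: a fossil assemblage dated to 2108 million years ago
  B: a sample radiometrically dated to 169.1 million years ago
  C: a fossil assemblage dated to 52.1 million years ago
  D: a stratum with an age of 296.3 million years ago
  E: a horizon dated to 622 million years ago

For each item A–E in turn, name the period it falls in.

A — Rhyacian; B — Jurassic; C — Paleogene; D — Permian; E — Ediacaran

A: 2108 Ma lies in 2300–2050 Ma, so Rhyacian.
B: 169.1 Ma lies in 201.4–145 Ma, so Jurassic.
C: 52.1 Ma lies in 66–23.03 Ma, so Paleogene.
D: 296.3 Ma lies in 298.9–251.902 Ma, so Permian.
E: 622 Ma lies in 635–538.8 Ma, so Ediacaran.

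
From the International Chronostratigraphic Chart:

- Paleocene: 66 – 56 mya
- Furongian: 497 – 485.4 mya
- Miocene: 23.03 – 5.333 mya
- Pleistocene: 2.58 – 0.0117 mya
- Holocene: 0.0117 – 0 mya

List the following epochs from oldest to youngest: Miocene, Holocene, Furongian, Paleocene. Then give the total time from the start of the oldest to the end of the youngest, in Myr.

Furongian, Paleocene, Miocene, Holocene; total span 497 Myr

From the excerpt: Miocene 23.03–5.333; Holocene 0.0117–0; Furongian 497–485.4; Paleocene 66–56 (Ma).
Larger Ma is earlier, so the oldest is Furongian and the youngest is Holocene; oldest to youngest: Furongian, Paleocene, Miocene, Holocene.
Oldest start 497 minus youngest end 0 gives 497 Myr overall.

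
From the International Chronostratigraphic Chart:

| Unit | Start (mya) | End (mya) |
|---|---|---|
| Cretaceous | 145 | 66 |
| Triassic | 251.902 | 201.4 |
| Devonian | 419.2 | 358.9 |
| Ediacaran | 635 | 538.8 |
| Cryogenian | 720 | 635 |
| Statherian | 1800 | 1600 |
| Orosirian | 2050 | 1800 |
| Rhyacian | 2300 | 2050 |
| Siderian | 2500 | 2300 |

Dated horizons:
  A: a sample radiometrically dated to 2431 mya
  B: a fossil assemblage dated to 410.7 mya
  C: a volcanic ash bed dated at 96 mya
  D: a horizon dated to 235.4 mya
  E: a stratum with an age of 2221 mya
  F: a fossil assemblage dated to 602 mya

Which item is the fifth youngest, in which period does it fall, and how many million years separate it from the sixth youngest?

E, in the Rhyacian; 210 million years to A

Sorted youngest-first by Ma: C (96), D (235.4), B (410.7), F (602), E (2221), A (2431).
The fifth youngest is E at 2221 Ma, which lies in 2300–2050 Ma: the Rhyacian.
The sixth youngest is A at 2431 Ma; separation = |2221 − 2431| = 210 Myr.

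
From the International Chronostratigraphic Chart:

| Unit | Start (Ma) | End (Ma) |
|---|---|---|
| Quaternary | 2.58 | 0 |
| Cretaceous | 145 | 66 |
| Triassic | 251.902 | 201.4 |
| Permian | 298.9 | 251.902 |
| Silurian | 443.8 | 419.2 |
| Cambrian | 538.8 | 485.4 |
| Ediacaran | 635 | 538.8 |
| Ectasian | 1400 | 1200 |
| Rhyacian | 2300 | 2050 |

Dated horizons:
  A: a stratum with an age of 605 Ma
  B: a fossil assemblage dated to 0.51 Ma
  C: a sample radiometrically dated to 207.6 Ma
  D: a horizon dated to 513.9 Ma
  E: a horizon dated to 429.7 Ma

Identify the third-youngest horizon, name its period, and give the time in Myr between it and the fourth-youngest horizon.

Sorted youngest-first by Ma: B (0.51), C (207.6), E (429.7), D (513.9), A (605).
The third youngest is E at 429.7 Ma, which lies in 443.8–419.2 Ma: the Silurian.
The fourth youngest is D at 513.9 Ma; separation = |429.7 − 513.9| = 84.2 Myr.

E, in the Silurian; 84.2 million years to D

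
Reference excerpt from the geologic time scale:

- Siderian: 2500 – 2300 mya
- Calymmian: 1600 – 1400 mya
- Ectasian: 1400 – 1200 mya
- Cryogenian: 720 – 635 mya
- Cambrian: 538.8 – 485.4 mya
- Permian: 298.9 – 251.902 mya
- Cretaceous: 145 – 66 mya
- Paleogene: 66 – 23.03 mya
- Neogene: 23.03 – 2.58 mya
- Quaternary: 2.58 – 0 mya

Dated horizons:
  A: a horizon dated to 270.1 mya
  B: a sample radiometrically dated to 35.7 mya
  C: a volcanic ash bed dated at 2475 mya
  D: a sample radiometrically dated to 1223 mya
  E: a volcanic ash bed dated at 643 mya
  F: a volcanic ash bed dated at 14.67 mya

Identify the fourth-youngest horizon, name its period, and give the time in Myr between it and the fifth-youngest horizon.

E, in the Cryogenian; 580 million years to D

Sorted youngest-first by Ma: F (14.67), B (35.7), A (270.1), E (643), D (1223), C (2475).
The fourth youngest is E at 643 Ma, which lies in 720–635 Ma: the Cryogenian.
The fifth youngest is D at 1223 Ma; separation = |643 − 1223| = 580 Myr.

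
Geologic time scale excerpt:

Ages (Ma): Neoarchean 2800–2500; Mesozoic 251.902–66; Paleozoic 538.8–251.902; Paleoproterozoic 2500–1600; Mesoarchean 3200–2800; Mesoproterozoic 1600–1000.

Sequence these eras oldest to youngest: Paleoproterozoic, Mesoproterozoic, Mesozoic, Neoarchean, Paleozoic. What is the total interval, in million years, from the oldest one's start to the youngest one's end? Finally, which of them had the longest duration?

Neoarchean, Paleoproterozoic, Mesoproterozoic, Paleozoic, Mesozoic; total span 2734 Myr; longest is Paleoproterozoic

Start ages (Ma): Neoarchean 2800, Paleoproterozoic 2500, Mesoproterozoic 1600, Paleozoic 538.8, Mesozoic 251.902.
Ordered oldest to youngest: Neoarchean, Paleoproterozoic, Mesoproterozoic, Paleozoic, Mesozoic.
Span = 2800 − 66 = 2734 Myr.
Durations: Paleoproterozoic 900, Mesozoic 185.902, Mesoproterozoic 600, Neoarchean 300, Paleozoic 286.898 → longest is Paleoproterozoic (900 Myr).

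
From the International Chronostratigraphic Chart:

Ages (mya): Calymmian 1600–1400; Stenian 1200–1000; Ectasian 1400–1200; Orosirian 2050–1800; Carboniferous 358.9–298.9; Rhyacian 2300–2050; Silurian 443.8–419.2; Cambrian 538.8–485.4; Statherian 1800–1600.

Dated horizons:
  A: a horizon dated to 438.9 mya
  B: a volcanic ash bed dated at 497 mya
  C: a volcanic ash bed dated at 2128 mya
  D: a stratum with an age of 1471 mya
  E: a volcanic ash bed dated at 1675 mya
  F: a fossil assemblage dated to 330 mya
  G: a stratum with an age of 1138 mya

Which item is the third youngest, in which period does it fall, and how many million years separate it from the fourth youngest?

Sorted youngest-first by Ma: F (330), A (438.9), B (497), G (1138), D (1471), E (1675), C (2128).
The third youngest is B at 497 Ma, which lies in 538.8–485.4 Ma: the Cambrian.
The fourth youngest is G at 1138 Ma; separation = |497 − 1138| = 641 Myr.

B, in the Cambrian; 641 million years to G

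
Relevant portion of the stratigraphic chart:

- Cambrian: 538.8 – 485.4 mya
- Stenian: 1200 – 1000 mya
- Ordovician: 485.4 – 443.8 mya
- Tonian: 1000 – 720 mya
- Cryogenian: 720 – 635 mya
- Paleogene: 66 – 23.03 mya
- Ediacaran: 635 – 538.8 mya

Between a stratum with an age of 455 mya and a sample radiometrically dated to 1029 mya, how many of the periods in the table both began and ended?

The older date is 1029 Ma and the younger is 455 Ma.
Periods with start < 1029 and end > 455 Ma: Tonian (1000–720), Cryogenian (720–635), Ediacaran (635–538.8), Cambrian (538.8–485.4).
That is 4 complete periods.

4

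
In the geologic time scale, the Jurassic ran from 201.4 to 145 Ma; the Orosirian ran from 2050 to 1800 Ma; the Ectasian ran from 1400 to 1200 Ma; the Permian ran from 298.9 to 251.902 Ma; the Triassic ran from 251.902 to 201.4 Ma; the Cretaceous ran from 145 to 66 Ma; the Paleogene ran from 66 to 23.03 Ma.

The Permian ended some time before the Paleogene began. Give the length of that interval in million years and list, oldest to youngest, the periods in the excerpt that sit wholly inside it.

185.902 million years; Triassic, Jurassic, Cretaceous

The Permian closes at 251.902 Ma and the Paleogene opens at 66 Ma, so the interval is 251.902 − 66 = 185.902 Myr.
A period fits inside if it starts at or after 251.902 Ma and ends at or before 66 Ma; oldest first that gives Triassic, Jurassic, Cretaceous.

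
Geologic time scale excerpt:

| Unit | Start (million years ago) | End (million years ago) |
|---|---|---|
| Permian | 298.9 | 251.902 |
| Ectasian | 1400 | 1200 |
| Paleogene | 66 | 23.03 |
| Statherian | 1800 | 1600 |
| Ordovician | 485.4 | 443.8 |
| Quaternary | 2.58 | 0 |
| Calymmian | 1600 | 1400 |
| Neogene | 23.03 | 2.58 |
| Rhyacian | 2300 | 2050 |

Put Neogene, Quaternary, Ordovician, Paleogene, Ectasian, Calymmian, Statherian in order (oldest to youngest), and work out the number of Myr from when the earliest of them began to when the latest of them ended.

Statherian, Calymmian, Ectasian, Ordovician, Paleogene, Neogene, Quaternary; total span 1800 Myr

From the excerpt: Neogene 23.03–2.58; Quaternary 2.58–0; Ordovician 485.4–443.8; Paleogene 66–23.03; Ectasian 1400–1200; Calymmian 1600–1400; Statherian 1800–1600 (Ma).
Larger Ma is earlier, so the oldest is Statherian and the youngest is Quaternary; oldest to youngest: Statherian, Calymmian, Ectasian, Ordovician, Paleogene, Neogene, Quaternary.
Oldest start 1800 minus youngest end 0 gives 1800 Myr overall.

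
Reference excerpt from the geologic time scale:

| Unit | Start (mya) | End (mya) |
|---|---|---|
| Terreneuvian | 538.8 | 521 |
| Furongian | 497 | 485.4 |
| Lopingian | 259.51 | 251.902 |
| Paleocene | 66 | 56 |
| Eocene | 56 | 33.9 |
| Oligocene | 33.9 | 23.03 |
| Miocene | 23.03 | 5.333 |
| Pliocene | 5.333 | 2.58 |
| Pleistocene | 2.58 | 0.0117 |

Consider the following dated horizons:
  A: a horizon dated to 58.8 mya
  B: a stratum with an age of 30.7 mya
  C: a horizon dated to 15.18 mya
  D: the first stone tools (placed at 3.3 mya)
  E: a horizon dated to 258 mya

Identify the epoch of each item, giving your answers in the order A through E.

Match each age against the start–end ranges in the excerpt: A = 58.8 Ma → Paleocene (66–56); B = 30.7 Ma → Oligocene (33.9–23.03); C = 15.18 Ma → Miocene (23.03–5.333); D = 3.3 Ma → Pliocene (5.333–2.58); E = 258 Ma → Lopingian (259.51–251.902).

A — Paleocene; B — Oligocene; C — Miocene; D — Pliocene; E — Lopingian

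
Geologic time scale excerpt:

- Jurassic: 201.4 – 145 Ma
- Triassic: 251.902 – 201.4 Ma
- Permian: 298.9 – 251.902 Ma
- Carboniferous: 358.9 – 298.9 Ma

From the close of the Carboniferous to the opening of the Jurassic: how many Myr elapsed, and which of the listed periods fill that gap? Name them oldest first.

97.5 million years; Permian, Triassic

The Carboniferous closes at 298.9 Ma and the Jurassic opens at 201.4 Ma, so the interval is 298.9 − 201.4 = 97.5 Myr.
A period fits inside if it starts at or after 298.9 Ma and ends at or before 201.4 Ma; oldest first that gives Permian, Triassic.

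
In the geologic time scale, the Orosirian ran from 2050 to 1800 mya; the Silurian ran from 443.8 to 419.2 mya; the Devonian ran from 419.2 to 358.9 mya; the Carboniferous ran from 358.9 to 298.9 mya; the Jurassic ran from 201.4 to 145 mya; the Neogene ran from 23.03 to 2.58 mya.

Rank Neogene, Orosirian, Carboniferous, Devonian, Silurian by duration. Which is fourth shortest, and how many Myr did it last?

Devonian, 60.3 million years

Durations: Neogene 20.45; Orosirian 250; Carboniferous 60; Devonian 60.3; Silurian 24.6 Myr.
Sorted shortest-first: Neogene (20.45), Silurian (24.6), Carboniferous (60), Devonian (60.3), Orosirian (250).
The fourth shortest is Devonian at 60.3 Myr.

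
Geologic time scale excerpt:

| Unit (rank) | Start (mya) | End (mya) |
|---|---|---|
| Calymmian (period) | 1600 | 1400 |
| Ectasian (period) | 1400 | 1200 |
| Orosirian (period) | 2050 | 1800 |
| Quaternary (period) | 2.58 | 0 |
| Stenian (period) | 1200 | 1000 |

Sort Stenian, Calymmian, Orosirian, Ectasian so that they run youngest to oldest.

Sorting by start age (ascending Ma, since larger Ma = older): Stenian began 1200, Ectasian began 1400, Calymmian began 1600, Orosirian began 2050.

Stenian, Ectasian, Calymmian, Orosirian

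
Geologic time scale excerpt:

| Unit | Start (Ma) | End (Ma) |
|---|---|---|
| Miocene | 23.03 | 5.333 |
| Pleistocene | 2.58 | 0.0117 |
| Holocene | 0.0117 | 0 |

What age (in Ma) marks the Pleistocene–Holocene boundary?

0.0117 Ma

The Pleistocene ends and the Holocene begins at 0.0117 Ma.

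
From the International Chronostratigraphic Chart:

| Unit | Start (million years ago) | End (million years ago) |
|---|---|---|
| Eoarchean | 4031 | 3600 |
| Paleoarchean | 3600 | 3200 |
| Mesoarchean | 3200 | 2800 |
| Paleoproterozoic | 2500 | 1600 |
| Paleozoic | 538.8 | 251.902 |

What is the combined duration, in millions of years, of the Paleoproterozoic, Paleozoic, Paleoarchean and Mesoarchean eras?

1986.898 million years

Each duration: Paleoproterozoic = 900; Paleozoic = 286.898; Paleoarchean = 400; Mesoarchean = 400.
Sum: 900 + 286.898 + 400 + 400 = 1986.898 Myr.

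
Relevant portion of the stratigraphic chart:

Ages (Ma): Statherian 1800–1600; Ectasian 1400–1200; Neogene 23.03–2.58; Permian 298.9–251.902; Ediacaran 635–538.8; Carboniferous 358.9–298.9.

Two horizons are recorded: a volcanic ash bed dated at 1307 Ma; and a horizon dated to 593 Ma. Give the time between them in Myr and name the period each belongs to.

714 million years apart; the first in the Ectasian, the second in the Ediacaran

Elapsed time: 1307 − 593 = 714 Myr.
1307 Ma lies within 1400–1200 Ma: Ectasian.
593 Ma lies within 635–538.8 Ma: Ediacaran.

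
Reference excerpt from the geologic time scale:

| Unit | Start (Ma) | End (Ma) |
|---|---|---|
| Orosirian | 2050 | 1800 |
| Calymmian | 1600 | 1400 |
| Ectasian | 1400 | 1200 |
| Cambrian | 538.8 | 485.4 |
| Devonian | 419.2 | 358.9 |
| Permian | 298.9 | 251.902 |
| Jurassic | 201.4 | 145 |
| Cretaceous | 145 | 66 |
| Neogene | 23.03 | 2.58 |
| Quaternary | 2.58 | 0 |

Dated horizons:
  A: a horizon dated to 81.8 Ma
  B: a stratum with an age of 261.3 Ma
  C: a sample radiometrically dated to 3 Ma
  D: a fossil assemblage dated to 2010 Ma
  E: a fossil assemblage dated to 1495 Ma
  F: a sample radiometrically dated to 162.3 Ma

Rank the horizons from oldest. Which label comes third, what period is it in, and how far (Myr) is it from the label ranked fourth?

B, in the Permian; 99 million years to F

Larger Ma means older, so oldest first: D 2010 > E 1495 > B 261.3 > F 162.3 > A 81.8 > C 3.
Counting 3 along gives B (261.3 Ma); the excerpt puts that inside the Permian, 298.9–251.902 Ma.
Next in line is F (162.3 Ma), and 261.3 − 162.3 = 99 Myr.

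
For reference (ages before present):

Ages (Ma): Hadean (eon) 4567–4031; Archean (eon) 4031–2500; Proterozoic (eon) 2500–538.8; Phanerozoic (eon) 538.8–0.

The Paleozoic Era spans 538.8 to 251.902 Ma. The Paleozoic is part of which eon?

Phanerozoic

The Paleozoic (538.8–251.902 Ma) lies entirely within 538.8–0 Ma, the Phanerozoic Eon.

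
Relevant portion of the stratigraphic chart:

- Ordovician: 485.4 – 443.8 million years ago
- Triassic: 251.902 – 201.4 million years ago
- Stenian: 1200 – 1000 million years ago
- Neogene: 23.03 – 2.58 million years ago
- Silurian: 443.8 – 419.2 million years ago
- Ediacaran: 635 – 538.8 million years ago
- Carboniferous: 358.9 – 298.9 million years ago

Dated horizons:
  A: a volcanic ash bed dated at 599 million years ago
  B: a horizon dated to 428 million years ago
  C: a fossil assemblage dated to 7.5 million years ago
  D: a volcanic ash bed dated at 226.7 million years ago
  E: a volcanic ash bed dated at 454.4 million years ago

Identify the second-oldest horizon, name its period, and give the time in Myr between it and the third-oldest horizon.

Sorted oldest-first by Ma: A (599), E (454.4), B (428), D (226.7), C (7.5).
The second oldest is E at 454.4 Ma, which lies in 485.4–443.8 Ma: the Ordovician.
The third oldest is B at 428 Ma; separation = |454.4 − 428| = 26.4 Myr.

E, in the Ordovician; 26.4 million years to B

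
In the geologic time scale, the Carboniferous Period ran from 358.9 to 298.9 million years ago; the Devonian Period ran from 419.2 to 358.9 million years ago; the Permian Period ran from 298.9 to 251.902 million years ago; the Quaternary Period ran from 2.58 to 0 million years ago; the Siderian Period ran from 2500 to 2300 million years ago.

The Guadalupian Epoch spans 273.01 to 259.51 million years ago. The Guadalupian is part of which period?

Permian

The Guadalupian (273.01–259.51 Ma) lies entirely within 298.9–251.902 Ma, the Permian Period.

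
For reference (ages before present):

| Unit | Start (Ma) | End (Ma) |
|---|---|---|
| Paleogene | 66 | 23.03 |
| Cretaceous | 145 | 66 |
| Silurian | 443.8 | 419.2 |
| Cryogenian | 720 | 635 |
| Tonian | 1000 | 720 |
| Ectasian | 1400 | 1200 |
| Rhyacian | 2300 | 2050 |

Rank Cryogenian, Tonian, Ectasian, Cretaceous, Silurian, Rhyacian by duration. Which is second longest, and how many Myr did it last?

Start − end for each: Cryogenian 720 − 635 = 85; Tonian 1000 − 720 = 280; Ectasian 1400 − 1200 = 200; Cretaceous 145 − 66 = 79; Silurian 443.8 − 419.2 = 24.6; Rhyacian 2300 − 2050 = 250.
Ranking these from longest: Tonian > Rhyacian > Ectasian > Cryogenian > Cretaceous > Silurian.
Position 2 in that ranking is Rhyacian, which lasted 250 Myr.

Rhyacian, 250 million years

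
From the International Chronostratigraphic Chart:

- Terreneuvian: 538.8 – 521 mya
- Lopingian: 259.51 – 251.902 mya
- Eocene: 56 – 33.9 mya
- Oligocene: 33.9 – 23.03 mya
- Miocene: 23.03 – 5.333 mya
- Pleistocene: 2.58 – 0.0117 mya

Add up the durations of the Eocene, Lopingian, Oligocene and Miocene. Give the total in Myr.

Duration is start − end for each: (56 − 33.9) + (259.51 − 251.902) + (33.9 − 23.03) + (23.03 − 5.333).
That is 22.1 + 7.608 + 10.87 + 17.697, which totals 58.275 million years.

58.275 million years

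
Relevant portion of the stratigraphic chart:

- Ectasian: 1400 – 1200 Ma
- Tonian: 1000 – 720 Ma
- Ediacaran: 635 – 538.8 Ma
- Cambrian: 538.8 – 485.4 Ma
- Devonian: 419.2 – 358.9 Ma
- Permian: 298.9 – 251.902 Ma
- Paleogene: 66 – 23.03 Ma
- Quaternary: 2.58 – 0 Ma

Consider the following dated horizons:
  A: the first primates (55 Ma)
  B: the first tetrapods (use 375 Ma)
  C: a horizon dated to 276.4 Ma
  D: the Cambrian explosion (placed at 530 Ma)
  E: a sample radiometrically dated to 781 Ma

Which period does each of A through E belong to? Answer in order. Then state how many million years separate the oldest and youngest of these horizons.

A — Paleogene; B — Devonian; C — Permian; D — Cambrian; E — Tonian; span 726 million years

A: 55 Ma lies in 66–23.03 Ma, so Paleogene.
B: 375 Ma lies in 419.2–358.9 Ma, so Devonian.
C: 276.4 Ma lies in 298.9–251.902 Ma, so Permian.
D: 530 Ma lies in 538.8–485.4 Ma, so Cambrian.
E: 781 Ma lies in 1000–720 Ma, so Tonian.
Oldest = 781 Ma, youngest = 55 Ma → span 726 Myr.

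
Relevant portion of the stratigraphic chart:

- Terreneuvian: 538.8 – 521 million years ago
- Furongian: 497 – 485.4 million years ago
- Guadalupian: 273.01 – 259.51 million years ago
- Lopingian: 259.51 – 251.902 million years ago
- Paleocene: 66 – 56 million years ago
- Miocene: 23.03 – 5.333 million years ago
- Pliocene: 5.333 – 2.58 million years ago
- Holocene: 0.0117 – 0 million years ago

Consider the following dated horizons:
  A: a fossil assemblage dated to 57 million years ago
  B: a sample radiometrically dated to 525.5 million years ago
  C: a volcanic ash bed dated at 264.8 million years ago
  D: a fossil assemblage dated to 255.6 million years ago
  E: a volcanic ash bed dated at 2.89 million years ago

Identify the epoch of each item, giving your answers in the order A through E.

Match each age against the start–end ranges in the excerpt: A = 57 Ma → Paleocene (66–56); B = 525.5 Ma → Terreneuvian (538.8–521); C = 264.8 Ma → Guadalupian (273.01–259.51); D = 255.6 Ma → Lopingian (259.51–251.902); E = 2.89 Ma → Pliocene (5.333–2.58).

A — Paleocene; B — Terreneuvian; C — Guadalupian; D — Lopingian; E — Pliocene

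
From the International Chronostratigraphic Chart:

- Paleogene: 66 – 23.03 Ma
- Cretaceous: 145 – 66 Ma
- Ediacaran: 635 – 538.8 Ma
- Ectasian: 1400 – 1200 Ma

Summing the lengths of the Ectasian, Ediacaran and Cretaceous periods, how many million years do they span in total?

375.2 million years

Each duration: Ectasian = 200; Ediacaran = 96.2; Cretaceous = 79.
Sum: 200 + 96.2 + 79 = 375.2 Myr.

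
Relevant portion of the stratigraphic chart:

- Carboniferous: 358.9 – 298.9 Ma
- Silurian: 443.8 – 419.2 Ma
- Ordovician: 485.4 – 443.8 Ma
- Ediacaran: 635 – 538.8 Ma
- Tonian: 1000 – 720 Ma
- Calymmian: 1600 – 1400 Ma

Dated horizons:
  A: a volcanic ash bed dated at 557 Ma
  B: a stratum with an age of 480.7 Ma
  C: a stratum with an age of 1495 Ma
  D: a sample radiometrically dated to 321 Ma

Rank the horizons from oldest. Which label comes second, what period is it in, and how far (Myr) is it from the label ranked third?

Sorted oldest-first by Ma: C (1495), A (557), B (480.7), D (321).
The second oldest is A at 557 Ma, which lies in 635–538.8 Ma: the Ediacaran.
The third oldest is B at 480.7 Ma; separation = |557 − 480.7| = 76.3 Myr.

A, in the Ediacaran; 76.3 million years to B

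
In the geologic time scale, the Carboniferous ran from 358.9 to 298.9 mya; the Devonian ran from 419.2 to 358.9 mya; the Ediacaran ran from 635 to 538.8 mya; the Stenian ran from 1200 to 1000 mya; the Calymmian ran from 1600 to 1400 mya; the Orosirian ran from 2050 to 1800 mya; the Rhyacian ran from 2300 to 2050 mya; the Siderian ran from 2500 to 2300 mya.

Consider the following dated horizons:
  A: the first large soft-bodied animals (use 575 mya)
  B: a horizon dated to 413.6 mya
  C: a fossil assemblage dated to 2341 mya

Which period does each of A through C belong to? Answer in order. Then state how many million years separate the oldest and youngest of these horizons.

A — Ediacaran; B — Devonian; C — Siderian; span 1927.4 million years

A: 575 Ma lies in 635–538.8 Ma, so Ediacaran.
B: 413.6 Ma lies in 419.2–358.9 Ma, so Devonian.
C: 2341 Ma lies in 2500–2300 Ma, so Siderian.
Oldest = 2341 Ma, youngest = 413.6 Ma → span 1927.4 Myr.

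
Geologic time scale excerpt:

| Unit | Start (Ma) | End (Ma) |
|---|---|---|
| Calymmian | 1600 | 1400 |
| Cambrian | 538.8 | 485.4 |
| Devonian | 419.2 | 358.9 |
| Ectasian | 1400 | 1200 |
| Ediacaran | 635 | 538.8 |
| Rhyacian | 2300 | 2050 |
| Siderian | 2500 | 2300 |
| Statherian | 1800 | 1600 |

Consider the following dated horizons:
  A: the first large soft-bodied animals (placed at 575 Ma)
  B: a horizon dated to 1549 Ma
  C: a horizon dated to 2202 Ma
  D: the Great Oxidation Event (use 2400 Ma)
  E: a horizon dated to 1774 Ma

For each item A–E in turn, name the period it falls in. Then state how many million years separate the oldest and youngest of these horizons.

A — Ediacaran; B — Calymmian; C — Rhyacian; D — Siderian; E — Statherian; span 1825 million years

A: 575 Ma lies in 635–538.8 Ma, so Ediacaran.
B: 1549 Ma lies in 1600–1400 Ma, so Calymmian.
C: 2202 Ma lies in 2300–2050 Ma, so Rhyacian.
D: 2400 Ma lies in 2500–2300 Ma, so Siderian.
E: 1774 Ma lies in 1800–1600 Ma, so Statherian.
Oldest = 2400 Ma, youngest = 575 Ma → span 1825 Myr.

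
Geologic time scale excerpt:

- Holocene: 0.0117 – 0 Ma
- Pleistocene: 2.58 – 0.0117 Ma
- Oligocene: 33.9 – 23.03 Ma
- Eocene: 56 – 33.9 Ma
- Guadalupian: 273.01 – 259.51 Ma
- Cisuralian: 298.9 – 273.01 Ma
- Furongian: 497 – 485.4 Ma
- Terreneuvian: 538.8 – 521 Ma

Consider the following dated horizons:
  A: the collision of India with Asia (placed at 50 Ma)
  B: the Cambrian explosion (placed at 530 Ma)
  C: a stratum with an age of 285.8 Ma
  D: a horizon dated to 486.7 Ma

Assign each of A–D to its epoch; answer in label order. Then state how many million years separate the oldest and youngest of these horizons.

Match each age against the start–end ranges in the excerpt: A = 50 Ma → Eocene (56–33.9); B = 530 Ma → Terreneuvian (538.8–521); C = 285.8 Ma → Cisuralian (298.9–273.01); D = 486.7 Ma → Furongian (497–485.4).
The largest age is 530 Ma and the smallest is 50 Ma; their difference is 480 Myr.

A — Eocene; B — Terreneuvian; C — Cisuralian; D — Furongian; span 480 million years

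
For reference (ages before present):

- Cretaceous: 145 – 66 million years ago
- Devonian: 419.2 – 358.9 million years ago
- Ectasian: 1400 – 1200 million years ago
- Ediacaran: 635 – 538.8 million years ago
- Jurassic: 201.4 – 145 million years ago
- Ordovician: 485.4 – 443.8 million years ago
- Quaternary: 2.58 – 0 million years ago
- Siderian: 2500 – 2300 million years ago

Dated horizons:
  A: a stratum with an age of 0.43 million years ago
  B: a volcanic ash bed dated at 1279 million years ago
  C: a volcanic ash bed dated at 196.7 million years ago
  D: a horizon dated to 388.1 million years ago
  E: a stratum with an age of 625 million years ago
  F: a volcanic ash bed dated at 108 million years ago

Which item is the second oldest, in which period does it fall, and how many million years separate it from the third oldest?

E, in the Ediacaran; 236.9 million years to D

Sorted oldest-first by Ma: B (1279), E (625), D (388.1), C (196.7), F (108), A (0.43).
The second oldest is E at 625 Ma, which lies in 635–538.8 Ma: the Ediacaran.
The third oldest is D at 388.1 Ma; separation = |625 − 388.1| = 236.9 Myr.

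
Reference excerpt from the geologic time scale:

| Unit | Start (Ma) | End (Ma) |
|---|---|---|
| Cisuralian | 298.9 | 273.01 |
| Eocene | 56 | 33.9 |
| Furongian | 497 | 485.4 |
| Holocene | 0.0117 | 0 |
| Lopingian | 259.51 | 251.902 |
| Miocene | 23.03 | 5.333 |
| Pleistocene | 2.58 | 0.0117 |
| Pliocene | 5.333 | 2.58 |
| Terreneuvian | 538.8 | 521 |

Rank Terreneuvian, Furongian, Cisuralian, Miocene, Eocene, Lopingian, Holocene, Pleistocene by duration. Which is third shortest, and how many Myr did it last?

Lopingian, 7.608 million years

Durations: Terreneuvian 17.8; Furongian 11.6; Cisuralian 25.89; Miocene 17.697; Eocene 22.1; Lopingian 7.608; Holocene 0.0117; Pleistocene 2.5683 Myr.
Sorted shortest-first: Holocene (0.0117), Pleistocene (2.5683), Lopingian (7.608), Furongian (11.6), Miocene (17.697), Terreneuvian (17.8), Eocene (22.1), Cisuralian (25.89).
The third shortest is Lopingian at 7.608 Myr.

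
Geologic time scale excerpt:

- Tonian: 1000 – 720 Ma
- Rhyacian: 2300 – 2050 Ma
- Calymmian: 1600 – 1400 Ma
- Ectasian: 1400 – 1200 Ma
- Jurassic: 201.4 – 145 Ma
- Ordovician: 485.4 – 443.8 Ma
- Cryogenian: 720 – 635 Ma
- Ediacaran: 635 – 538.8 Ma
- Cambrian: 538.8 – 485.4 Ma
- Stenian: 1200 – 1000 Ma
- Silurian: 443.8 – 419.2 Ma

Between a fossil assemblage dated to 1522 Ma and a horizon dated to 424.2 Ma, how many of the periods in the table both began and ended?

7

1522 Ma sits inside the Calymmian (1600–1400) and 424.2 Ma inside the Silurian (443.8–419.2); neither of those is wholly between the two dates.
The listed periods lying completely between them are Ectasian, Stenian, Tonian, Cryogenian, Ediacaran, Cambrian, Ordovician — 7 in all.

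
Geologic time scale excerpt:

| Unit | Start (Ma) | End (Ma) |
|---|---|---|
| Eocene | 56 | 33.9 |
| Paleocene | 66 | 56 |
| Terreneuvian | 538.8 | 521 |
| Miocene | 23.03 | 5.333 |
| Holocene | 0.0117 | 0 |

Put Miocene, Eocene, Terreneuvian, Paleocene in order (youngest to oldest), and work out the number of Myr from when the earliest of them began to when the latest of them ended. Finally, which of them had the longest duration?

Start ages (Ma): Terreneuvian 538.8, Paleocene 66, Eocene 56, Miocene 23.03.
Ordered youngest to oldest: Miocene, Eocene, Paleocene, Terreneuvian.
Span = 538.8 − 5.333 = 533.467 Myr.
Durations: Paleocene 10, Eocene 22.1, Miocene 17.697, Terreneuvian 17.8 → longest is Eocene (22.1 Myr).

Miocene → Eocene → Paleocene → Terreneuvian; total span 533.467 Myr; longest is Eocene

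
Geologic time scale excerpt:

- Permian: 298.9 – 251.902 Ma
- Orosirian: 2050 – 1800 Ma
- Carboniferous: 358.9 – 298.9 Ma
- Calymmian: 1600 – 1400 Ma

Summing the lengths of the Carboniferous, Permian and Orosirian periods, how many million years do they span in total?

Each duration: Carboniferous = 60; Permian = 46.998; Orosirian = 250.
Sum: 60 + 46.998 + 250 = 356.998 Myr.

356.998 million years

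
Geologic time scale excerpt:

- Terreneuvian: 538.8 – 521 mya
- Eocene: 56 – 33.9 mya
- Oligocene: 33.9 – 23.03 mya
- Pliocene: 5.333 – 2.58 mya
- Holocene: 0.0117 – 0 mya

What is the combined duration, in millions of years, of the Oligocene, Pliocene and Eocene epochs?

35.723 million years

Each duration: Oligocene = 10.87; Pliocene = 2.753; Eocene = 22.1.
Sum: 10.87 + 2.753 + 22.1 = 35.723 Myr.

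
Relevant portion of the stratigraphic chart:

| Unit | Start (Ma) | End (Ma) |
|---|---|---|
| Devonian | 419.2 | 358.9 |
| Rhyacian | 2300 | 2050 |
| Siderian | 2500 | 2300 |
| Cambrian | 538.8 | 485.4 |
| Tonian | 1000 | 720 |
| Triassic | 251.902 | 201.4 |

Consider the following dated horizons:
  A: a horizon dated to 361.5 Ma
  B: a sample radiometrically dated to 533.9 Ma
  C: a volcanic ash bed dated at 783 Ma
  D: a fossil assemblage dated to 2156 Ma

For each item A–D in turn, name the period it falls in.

A: 361.5 Ma lies in 419.2–358.9 Ma, so Devonian.
B: 533.9 Ma lies in 538.8–485.4 Ma, so Cambrian.
C: 783 Ma lies in 1000–720 Ma, so Tonian.
D: 2156 Ma lies in 2300–2050 Ma, so Rhyacian.

A — Devonian; B — Cambrian; C — Tonian; D — Rhyacian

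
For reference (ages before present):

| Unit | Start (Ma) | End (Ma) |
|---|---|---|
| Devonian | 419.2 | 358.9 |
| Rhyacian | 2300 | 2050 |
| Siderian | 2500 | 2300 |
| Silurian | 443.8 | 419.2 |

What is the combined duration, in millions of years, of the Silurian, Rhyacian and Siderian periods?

Each duration: Silurian = 24.6; Rhyacian = 250; Siderian = 200.
Sum: 24.6 + 250 + 200 = 474.6 Myr.

474.6 million years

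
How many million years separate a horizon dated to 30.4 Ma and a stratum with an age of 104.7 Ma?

104.7 − 30.4 = 74.3 million years.

74.3 million years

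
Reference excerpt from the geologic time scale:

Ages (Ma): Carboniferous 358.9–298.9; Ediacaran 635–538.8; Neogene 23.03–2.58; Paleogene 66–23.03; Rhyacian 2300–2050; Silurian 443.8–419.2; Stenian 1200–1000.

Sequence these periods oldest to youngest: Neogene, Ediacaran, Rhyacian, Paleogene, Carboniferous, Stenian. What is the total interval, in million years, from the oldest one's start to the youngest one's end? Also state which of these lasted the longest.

Rhyacian → Stenian → Ediacaran → Carboniferous → Paleogene → Neogene; total span 2297.42 Myr; longest is Rhyacian

From the excerpt: Neogene 23.03–2.58; Ediacaran 635–538.8; Rhyacian 2300–2050; Paleogene 66–23.03; Carboniferous 358.9–298.9; Stenian 1200–1000 (Ma).
Larger Ma is earlier, so the oldest is Rhyacian and the youngest is Neogene; oldest to youngest: Rhyacian, Stenian, Ediacaran, Carboniferous, Paleogene, Neogene.
Oldest start 2300 minus youngest end 2.58 gives 2297.42 Myr overall.
Individual lengths (start − end): Ediacaran 96.2; Neogene 20.45; Stenian 200; Rhyacian 250; Paleogene 42.97; Carboniferous 60. The largest is Rhyacian at 250 Myr.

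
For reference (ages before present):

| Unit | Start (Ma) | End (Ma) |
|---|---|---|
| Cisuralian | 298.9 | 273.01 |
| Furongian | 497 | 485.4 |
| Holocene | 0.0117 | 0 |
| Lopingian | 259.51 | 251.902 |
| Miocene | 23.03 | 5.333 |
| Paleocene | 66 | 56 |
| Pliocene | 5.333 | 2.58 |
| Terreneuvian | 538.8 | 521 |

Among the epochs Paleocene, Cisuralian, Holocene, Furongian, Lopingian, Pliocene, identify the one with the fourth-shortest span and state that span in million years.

Durations: Paleocene 10; Cisuralian 25.89; Holocene 0.0117; Furongian 11.6; Lopingian 7.608; Pliocene 2.753 Myr.
Sorted shortest-first: Holocene (0.0117), Pliocene (2.753), Lopingian (7.608), Paleocene (10), Furongian (11.6), Cisuralian (25.89).
The fourth shortest is Paleocene at 10 Myr.

Paleocene, 10 million years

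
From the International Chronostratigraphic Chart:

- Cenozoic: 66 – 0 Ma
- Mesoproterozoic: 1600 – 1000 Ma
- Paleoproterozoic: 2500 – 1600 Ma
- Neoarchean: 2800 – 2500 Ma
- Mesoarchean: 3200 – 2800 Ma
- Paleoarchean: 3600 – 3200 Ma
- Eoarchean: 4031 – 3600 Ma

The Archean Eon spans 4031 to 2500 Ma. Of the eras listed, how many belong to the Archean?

Eras inside 4031–2500 Ma: Eoarchean, Paleoarchean, Mesoarchean, Neoarchean — 4 in total.

4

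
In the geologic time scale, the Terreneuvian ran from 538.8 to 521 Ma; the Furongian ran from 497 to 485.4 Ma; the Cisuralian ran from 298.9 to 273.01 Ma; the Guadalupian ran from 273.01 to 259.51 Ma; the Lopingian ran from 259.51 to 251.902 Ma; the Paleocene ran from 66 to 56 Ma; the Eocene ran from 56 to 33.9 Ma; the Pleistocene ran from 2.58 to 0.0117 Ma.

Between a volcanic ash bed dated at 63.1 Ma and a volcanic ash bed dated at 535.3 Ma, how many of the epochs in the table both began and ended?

535.3 Ma sits inside the Terreneuvian (538.8–521) and 63.1 Ma inside the Paleocene (66–56); neither of those is wholly between the two dates.
The listed epochs lying completely between them are Furongian, Cisuralian, Guadalupian, Lopingian — 4 in all.

4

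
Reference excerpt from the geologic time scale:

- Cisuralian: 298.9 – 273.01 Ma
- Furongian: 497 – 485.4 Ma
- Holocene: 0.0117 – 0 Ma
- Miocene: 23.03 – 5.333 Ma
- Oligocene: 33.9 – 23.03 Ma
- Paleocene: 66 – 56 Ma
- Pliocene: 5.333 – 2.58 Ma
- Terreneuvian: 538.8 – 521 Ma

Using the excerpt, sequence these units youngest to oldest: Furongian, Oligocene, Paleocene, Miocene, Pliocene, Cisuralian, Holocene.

Sorting by start age (ascending Ma, since larger Ma = older): Holocene start 0.0117, Pliocene start 5.333, Miocene start 23.03, Oligocene start 33.9, Paleocene start 66, Cisuralian start 298.9, Furongian start 497.

Holocene, then Pliocene, then Miocene, then Oligocene, then Paleocene, then Cisuralian, then Furongian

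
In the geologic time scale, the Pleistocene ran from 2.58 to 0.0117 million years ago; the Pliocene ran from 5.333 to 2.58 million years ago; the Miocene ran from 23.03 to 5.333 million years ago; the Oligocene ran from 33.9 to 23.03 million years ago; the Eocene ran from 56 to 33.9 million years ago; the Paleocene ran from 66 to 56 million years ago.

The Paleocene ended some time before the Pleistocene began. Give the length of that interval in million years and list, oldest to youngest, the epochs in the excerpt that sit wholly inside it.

The Paleocene closes at 56 Ma and the Pleistocene opens at 2.58 Ma, so the interval is 56 − 2.58 = 53.42 Myr.
An epoch fits inside if it starts at or after 56 Ma and ends at or before 2.58 Ma; oldest first that gives Eocene, Oligocene, Miocene, Pliocene.

53.42 million years; Eocene, Oligocene, Miocene, Pliocene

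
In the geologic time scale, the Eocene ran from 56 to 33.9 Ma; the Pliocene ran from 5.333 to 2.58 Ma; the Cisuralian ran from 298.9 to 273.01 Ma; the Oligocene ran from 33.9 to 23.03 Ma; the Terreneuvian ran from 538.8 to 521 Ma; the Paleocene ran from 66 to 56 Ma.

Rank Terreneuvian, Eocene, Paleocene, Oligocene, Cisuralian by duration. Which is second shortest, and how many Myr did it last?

Oligocene, 10.87 million years

Durations: Terreneuvian 17.8; Eocene 22.1; Paleocene 10; Oligocene 10.87; Cisuralian 25.89 Myr.
Sorted shortest-first: Paleocene (10), Oligocene (10.87), Terreneuvian (17.8), Eocene (22.1), Cisuralian (25.89).
The second shortest is Oligocene at 10.87 Myr.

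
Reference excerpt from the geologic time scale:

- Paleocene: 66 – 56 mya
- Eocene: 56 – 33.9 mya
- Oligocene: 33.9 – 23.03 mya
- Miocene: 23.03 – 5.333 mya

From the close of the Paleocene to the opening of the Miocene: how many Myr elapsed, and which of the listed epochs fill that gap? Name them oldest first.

End of Paleocene = 56 Ma; start of Miocene = 23.03 Ma.
Gap = 56 − 23.03 = 32.97 Myr.
Epochs wholly inside 56–23.03 Ma: Eocene (56–33.9), Oligocene (33.9–23.03).

32.97 million years; Eocene, Oligocene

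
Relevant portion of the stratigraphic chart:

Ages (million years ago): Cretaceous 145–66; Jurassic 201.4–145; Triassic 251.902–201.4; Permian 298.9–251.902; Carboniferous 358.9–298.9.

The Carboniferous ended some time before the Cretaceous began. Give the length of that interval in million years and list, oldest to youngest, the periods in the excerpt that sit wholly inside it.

153.9 million years; Permian, Triassic, Jurassic

End of Carboniferous = 298.9 Ma; start of Cretaceous = 145 Ma.
Gap = 298.9 − 145 = 153.9 Myr.
Periods wholly inside 298.9–145 Ma: Permian (298.9–251.902), Triassic (251.902–201.4), Jurassic (201.4–145).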